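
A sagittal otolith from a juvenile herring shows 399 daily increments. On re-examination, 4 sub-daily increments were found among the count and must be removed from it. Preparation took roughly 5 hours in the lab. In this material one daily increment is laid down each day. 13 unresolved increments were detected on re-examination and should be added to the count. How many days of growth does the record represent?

True daily increment count = 399 − 4 + 13 = 408.
One daily increment per day makes the duration 408 days.

408 days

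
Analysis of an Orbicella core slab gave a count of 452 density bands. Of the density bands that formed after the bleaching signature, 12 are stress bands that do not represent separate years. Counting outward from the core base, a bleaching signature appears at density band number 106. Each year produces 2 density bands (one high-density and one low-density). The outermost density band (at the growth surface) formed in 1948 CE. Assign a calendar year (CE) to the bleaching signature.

1781 CE

452 − 106 = 346 density bands lie beyond the bleaching signature toward the growth surface.
346 − 12 false = 334 true density bands after the bleaching signature.
334 density bands at 2 per year is 334 / 2 = 167 years.
The density band at the growth surface is 1948 CE, so the bleaching signature dates to 1948 − 167 = 1781 CE.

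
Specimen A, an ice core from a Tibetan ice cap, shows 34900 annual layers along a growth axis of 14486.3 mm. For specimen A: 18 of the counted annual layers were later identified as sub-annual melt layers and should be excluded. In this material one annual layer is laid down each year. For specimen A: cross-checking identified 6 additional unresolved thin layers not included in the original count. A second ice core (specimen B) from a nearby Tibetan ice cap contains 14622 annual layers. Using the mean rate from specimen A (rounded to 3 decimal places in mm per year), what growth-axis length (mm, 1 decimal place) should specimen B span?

6068.1 mm

Specimen A: true annual layer count = 34900 − 18 + 6 = 34888.
A: Extension rate ≈ 14486.3 / 34888 = 0.415 mm/yr.
B's length ≈ 0.415 × 14622 = 6068.1 mm.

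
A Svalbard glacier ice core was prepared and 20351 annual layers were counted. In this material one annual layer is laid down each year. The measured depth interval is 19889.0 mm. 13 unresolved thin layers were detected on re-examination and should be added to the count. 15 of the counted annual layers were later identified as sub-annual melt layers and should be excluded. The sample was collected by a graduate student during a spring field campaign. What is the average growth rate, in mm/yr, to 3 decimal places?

Adjusted count: 20351 − 15 + 13 = 20349 annual layers.
19889.0 mm over 20349 years gives 19889.0 / 20349 ≈ 0.977 mm/yr.

0.977 mm/yr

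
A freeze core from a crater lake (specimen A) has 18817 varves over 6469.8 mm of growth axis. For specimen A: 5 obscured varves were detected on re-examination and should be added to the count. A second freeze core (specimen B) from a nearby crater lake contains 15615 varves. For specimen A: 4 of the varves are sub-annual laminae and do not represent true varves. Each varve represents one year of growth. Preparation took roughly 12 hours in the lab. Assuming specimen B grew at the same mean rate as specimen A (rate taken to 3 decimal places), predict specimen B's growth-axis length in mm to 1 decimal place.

Specimen A: after corrections the count is 18817 − 4 + 5 = 18818 varves.
A: Extension rate ≈ 6469.8 / 18818 = 0.344 mm/yr.
B's length ≈ 0.344 × 15615 = 5371.6 mm.

5371.6 mm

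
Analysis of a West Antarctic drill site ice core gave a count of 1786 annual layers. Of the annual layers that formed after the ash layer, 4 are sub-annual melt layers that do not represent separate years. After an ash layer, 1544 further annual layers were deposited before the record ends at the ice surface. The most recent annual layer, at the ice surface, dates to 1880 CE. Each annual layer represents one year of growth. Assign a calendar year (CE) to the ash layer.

340 CE

There are 1544 annual layers younger than the ash layer.
Excluding 4 false annual layers: 1544 − 4 = 1540.
Counting back 1540 years from 1880 CE places the ash layer in 1880 − 1540 = 340 CE.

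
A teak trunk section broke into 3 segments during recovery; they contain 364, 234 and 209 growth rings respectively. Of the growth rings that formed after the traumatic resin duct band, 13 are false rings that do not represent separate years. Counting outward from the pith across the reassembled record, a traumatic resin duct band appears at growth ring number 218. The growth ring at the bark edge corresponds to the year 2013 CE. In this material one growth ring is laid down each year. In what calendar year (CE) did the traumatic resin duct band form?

1437 CE

Total growth rings = 364 + 234 + 209 = 807.
The traumatic resin duct band sits at growth ring 218 from the pith, so 807 − 218 = 589 growth rings formed after it.
Removing the 13 false growth rings leaves 589 − 13 = 576 true growth rings beyond the traumatic resin duct band.
The growth ring at the bark edge is 2013 CE, so the traumatic resin duct band dates to 2013 − 576 = 1437 CE.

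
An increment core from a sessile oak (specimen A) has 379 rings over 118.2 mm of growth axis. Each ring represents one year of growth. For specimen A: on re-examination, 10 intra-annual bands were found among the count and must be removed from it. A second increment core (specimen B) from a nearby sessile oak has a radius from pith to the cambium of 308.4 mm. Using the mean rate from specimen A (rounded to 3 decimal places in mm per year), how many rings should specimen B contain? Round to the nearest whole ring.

Specimen A: adjusted count: 379 − 10 = 369 rings.
A: 118.2 mm over 369 years gives 118.2 / 369 ≈ 0.320 mm/yr.
B spans 308.4 / 0.320 = 963.75 years ≈ 964 rings.

964 rings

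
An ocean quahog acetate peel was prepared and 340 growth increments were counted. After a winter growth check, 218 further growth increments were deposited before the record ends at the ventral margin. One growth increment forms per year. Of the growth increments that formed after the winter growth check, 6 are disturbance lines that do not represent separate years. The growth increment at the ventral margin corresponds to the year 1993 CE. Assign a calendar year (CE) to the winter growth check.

There are 218 growth increments younger than the winter growth check.
Removing the 6 false growth increments leaves 218 − 6 = 212 true growth increments beyond the winter growth check.
Counting back 212 years from 1993 CE places the winter growth check in 1993 − 212 = 1781 CE.

1781 CE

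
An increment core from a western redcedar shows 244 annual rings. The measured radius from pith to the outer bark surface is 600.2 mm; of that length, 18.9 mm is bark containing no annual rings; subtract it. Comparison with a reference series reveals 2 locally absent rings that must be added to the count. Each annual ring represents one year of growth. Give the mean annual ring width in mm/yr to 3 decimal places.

Correcting the raw count gives 244 + 2 = 246 true annual rings.
Removing the 18.9 mm offcut leaves 600.2 − 18.9 = 581.3 mm.
Mean rate = 581.3 mm / 246 years ≈ 2.363 mm/yr.

2.363 mm/yr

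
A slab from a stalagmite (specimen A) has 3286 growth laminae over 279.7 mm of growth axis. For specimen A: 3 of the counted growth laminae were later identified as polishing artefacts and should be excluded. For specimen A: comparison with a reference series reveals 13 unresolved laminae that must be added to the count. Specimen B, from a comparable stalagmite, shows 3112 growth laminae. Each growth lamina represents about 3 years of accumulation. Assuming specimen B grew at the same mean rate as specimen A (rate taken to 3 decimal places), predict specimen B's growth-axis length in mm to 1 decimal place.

261.4 mm

Specimen A: true growth lamina count = 3286 − 3 + 13 = 3296.
Specimen A: multiplying by 3 years per growth lamina: 3296 × 3 = 9888 years.
A: Mean rate = 279.7 mm / 9888 years ≈ 0.028 mm/yr.
Specimen B: 3112 growth laminae at 3 years each span 3112 × 3 = 9336 years. Length of B = 0.028 × 9336 = 261.4 mm.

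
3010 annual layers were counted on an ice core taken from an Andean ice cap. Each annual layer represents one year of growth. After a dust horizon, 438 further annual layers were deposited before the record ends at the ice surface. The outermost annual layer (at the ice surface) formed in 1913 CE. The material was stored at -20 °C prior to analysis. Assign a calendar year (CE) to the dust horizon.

1475 CE

438 annual layers formed after the dust horizon.
1913 − 438 = 1475 CE.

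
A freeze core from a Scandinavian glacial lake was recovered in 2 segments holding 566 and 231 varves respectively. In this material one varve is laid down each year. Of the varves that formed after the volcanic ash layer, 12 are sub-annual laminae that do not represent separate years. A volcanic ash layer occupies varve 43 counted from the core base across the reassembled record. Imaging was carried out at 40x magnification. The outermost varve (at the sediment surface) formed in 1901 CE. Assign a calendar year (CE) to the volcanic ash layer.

1159 CE

Total varves = 566 + 231 = 797.
Between varve 43 and the sediment surface there are 797 − 43 = 754 varves.
754 − 12 false = 742 true varves after the volcanic ash layer.
The varve at the sediment surface is 1901 CE, so the volcanic ash layer dates to 1901 − 742 = 1159 CE.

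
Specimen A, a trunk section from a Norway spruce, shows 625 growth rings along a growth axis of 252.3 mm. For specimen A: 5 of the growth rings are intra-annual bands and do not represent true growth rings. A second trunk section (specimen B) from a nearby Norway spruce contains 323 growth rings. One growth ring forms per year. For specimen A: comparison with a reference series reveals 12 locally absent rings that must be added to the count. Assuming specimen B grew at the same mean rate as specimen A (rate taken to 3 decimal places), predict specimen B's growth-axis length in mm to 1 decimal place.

128.9 mm

Specimen A: after corrections the count is 625 − 5 + 12 = 632 growth rings.
A: Mean rate = 252.3 mm / 632 years ≈ 0.399 mm per year.
For B, 0.399 mm/year × 323 years = 128.9 mm.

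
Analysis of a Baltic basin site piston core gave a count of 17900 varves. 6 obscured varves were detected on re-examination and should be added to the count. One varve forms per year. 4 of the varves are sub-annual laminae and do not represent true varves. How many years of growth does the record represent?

Adjusted count: 17900 − 4 + 6 = 17902 varves.
One varve per year makes the duration 17902 years.

17902 years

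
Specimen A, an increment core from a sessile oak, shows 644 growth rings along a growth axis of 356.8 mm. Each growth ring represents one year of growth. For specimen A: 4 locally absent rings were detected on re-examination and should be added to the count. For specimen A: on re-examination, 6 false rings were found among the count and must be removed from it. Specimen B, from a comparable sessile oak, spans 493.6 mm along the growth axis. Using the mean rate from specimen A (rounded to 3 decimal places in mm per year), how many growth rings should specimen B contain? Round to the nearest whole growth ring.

Specimen A: true growth ring count = 644 − 6 + 4 = 642.
A: 356.8 mm over 642 years gives 356.8 / 642 ≈ 0.556 mm per year.
Specimen B: 493.6 mm / 0.556 mm per year = 887.77 years ≈ 888 growth rings.

888 growth rings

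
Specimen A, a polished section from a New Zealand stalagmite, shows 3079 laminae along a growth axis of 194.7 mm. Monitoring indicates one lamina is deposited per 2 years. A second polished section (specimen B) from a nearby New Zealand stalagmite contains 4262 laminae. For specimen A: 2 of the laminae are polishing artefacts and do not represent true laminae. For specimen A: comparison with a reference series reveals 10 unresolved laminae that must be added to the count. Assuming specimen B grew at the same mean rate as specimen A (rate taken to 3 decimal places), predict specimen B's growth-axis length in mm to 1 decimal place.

272.8 mm

Specimen A: true lamina count = 3079 − 2 + 10 = 3087.
Specimen A: at 2 years per lamina, 3087 × 2 = 6174 years.
A: 194.7 mm over 6174 years gives 194.7 / 6174 ≈ 0.032 mm per year.
Specimen B: multiplying by 2 years per lamina: 4262 × 2 = 8524 years. For B, 0.032 mm/year × 8524 years = 272.8 mm.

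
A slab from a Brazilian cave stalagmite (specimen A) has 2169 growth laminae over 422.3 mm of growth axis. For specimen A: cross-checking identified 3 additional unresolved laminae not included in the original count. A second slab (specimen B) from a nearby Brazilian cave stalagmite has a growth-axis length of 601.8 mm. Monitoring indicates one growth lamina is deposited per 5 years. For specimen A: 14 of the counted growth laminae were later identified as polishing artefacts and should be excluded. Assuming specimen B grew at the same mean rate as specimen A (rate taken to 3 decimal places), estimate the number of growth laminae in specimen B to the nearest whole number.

Specimen A: adjusted count: 2169 − 14 + 3 = 2158 growth laminae.
Specimen A: multiplying by 5 years per growth lamina: 2158 × 5 = 10790 years.
A: 422.3 mm over 10790 years gives 422.3 / 10790 ≈ 0.039 mm/year.
B spans 601.8 / 0.039 = 15430.77 years; at 5 years per growth lamina that is 15430.77 / 5 ≈ 3086 growth laminae.

3086 growth laminae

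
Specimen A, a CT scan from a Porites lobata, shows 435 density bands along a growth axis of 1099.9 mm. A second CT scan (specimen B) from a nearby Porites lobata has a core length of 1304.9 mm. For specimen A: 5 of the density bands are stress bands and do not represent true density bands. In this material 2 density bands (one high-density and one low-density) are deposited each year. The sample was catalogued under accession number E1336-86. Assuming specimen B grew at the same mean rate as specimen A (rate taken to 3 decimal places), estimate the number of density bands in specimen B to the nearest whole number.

510 density bands

Specimen A: correcting the raw count gives 435 − 5 = 430 true density bands.
Specimen A: with 2 density bands per year, 430 / 2 = 215 years.
A: Mean rate = 1099.9 mm / 215 years ≈ 5.116 mm/year.
B spans 1304.9 / 5.116 = 255.06 years; at 2 density bands per year that is 255.06 × 2 ≈ 510 density bands.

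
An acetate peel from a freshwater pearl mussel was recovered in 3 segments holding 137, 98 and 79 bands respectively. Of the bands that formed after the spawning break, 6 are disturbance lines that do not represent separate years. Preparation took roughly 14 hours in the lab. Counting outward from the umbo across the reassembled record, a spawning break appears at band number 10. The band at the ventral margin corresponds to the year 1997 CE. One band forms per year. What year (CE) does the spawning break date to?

Total bands = 137 + 98 + 79 = 314.
The spawning break sits at band 10 from the umbo, so 314 − 10 = 304 bands formed after it.
304 − 6 false = 298 true bands after the spawning break.
Counting back 298 years from 1997 CE places the spawning break in 1997 − 298 = 1699 CE.

1699 CE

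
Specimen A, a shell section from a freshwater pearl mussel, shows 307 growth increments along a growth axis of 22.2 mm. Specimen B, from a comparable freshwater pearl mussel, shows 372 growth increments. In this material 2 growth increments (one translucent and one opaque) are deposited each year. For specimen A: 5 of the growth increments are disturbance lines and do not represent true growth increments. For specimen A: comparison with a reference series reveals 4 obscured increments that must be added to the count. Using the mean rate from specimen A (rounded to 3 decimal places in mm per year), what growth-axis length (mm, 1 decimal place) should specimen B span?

27.0 mm

Specimen A: adjusted count: 307 − 5 + 4 = 306 growth increments.
Specimen A: 306 growth increments at 2 per year is 306 / 2 = 153 years.
A: Mean rate = 22.2 mm / 153 years ≈ 0.145 mm per year.
Specimen B: with 2 growth increments per year, 372 / 2 = 186 years. For B, 0.145 mm/year × 186 years = 27.0 mm.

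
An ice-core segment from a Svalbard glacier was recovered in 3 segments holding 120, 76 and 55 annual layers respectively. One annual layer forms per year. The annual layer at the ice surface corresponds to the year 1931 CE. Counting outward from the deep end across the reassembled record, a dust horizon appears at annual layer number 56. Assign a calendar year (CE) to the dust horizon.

1736 CE

Total annual layers = 120 + 76 + 55 = 251.
Between annual layer 56 and the ice surface there are 251 − 56 = 195 annual layers.
Counting back 195 years from 1931 CE places the dust horizon in 1931 − 195 = 1736 CE.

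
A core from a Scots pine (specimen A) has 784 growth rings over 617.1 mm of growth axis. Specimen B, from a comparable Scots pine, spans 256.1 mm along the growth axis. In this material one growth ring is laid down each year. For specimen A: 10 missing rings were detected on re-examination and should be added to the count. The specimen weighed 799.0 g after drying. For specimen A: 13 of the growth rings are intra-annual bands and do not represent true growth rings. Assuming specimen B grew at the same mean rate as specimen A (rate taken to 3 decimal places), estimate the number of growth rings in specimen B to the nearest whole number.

Specimen A: after corrections the count is 784 − 13 + 10 = 781 growth rings.
A: Mean rate = 617.1 mm / 781 years ≈ 0.790 mm/year.
Specimen B: 256.1 mm / 0.790 mm per year = 324.18 years ≈ 324 growth rings.

324 growth rings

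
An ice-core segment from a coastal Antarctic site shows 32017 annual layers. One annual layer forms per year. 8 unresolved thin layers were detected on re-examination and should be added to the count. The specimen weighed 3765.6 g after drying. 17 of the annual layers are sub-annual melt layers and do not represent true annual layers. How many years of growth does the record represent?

32008 yr

After corrections the count is 32017 − 17 + 8 = 32008 annual layers.
With a one-to-one annual layer periodicity this is 32008 years.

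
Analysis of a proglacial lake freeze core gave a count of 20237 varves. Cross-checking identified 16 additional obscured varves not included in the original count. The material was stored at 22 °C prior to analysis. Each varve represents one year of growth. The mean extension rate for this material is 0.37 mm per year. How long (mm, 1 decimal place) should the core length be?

True varve count = 20237 + 16 = 20253.
Predicted length = 0.37 mm/year × 20253 years = 7493.6 mm.

7493.6 mm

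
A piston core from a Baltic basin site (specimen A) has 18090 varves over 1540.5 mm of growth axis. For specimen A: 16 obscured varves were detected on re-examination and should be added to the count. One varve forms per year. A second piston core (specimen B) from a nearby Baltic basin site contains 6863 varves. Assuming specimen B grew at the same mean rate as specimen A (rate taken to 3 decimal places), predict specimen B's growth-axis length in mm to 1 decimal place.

583.4 mm

Specimen A: after corrections the count is 18090 + 16 = 18106 varves.
A: Mean rate = 1540.5 mm / 18106 years ≈ 0.085 mm/yr.
Length of B = 0.085 × 6863 = 583.4 mm.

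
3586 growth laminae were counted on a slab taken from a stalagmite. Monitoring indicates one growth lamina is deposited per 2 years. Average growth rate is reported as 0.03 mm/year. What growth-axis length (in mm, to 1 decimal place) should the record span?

215.2 mm

At 2 years per growth lamina, 3586 × 2 = 7172 years.
Predicted length = 0.03 mm/year × 7172 years = 215.2 mm.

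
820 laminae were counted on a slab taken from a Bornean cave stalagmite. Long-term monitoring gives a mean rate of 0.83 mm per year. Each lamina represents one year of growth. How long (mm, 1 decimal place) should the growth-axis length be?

680.6 mm

820 years of growth are recorded.
Predicted length = 0.83 mm/year × 820 years = 680.6 mm.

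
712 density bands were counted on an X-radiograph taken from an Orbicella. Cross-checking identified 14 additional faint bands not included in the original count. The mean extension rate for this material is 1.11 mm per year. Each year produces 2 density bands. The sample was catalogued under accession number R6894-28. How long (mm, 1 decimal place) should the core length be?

Adjusted count: 712 + 14 = 726 density bands.
Dividing by 2 density bands per year: 726 / 2 = 363 years.
Length ≈ 1.11 × 363 = 402.9 mm.

402.9 mm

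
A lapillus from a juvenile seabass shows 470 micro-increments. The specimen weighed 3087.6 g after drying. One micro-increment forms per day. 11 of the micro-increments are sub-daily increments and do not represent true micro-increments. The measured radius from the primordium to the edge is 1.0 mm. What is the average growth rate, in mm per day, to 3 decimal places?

0.002 mm per day

True micro-increment count = 470 − 11 = 459.
Mean rate = 1.0 mm / 459 days ≈ 0.002 mm per day.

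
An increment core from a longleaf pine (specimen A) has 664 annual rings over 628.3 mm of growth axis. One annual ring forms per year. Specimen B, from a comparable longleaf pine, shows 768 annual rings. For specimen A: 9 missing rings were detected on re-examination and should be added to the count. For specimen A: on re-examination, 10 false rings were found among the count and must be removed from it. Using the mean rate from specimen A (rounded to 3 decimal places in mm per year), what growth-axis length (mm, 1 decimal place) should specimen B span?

728.1 mm

Specimen A: correcting the raw count gives 664 − 10 + 9 = 663 true annual rings.
A: Extension rate ≈ 628.3 / 663 = 0.948 mm/yr.
Length of B = 0.948 × 768 = 728.1 mm.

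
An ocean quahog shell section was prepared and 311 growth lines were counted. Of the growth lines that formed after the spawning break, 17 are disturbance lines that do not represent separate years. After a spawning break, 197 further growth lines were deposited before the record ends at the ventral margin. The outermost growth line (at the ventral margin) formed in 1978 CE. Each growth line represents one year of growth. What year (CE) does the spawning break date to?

197 growth lines post-date the spawning break.
Excluding 17 false growth lines: 197 − 17 = 180.
1978 − 180 = 1798 CE.

1798 CE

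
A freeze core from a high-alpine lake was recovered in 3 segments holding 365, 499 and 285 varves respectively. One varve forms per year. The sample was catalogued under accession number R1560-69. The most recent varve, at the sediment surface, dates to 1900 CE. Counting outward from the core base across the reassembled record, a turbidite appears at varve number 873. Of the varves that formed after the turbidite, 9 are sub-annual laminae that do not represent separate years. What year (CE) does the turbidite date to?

Total varves = 365 + 499 + 285 = 1149.
1149 − 873 = 276 varves lie beyond the turbidite toward the sediment surface.
Excluding 9 false varves: 276 − 9 = 267.
1900 − 267 = 1633 CE.

1633 CE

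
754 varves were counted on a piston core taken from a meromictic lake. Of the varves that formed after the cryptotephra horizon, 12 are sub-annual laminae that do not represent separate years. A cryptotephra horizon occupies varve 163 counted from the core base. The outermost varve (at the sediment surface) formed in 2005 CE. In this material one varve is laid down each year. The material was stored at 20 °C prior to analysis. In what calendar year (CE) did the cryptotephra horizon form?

The cryptotephra horizon sits at varve 163 from the core base, so 754 − 163 = 591 varves formed after it.
Removing the 12 false varves leaves 591 − 12 = 579 true varves beyond the cryptotephra horizon.
2005 − 579 = 1426 CE.

1426 CE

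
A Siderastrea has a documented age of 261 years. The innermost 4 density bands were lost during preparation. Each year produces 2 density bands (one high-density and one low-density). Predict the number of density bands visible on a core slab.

518 density bands

Expected density bands: 261 × 2 = 522.
Less the 4 uncaptured density bands: 522 − 4 = 518.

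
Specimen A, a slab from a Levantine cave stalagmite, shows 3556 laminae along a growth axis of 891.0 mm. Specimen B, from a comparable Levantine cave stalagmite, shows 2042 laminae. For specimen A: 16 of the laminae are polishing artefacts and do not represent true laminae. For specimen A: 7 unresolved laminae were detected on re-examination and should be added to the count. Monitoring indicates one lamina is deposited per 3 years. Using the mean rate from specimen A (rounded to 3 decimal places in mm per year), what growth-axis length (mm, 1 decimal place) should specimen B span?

514.6 mm

Specimen A: correcting the raw count gives 3556 − 16 + 7 = 3547 true laminae.
Specimen A: at 3 years per lamina, 3547 × 3 = 10641 years.
A: Mean rate = 891.0 mm / 10641 years ≈ 0.084 mm/yr.
Specimen B: 2042 laminae at 3 years each span 2042 × 3 = 6126 years. Length of B = 0.084 × 6126 = 514.6 mm.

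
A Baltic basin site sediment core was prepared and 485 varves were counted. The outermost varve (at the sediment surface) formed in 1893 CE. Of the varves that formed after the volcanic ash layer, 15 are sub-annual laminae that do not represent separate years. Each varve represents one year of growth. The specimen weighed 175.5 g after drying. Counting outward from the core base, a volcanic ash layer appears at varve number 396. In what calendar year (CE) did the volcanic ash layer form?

Between varve 396 and the sediment surface there are 485 − 396 = 89 varves.
Excluding 15 false varves: 89 − 15 = 74.
1893 − 74 = 1819 CE.

1819 CE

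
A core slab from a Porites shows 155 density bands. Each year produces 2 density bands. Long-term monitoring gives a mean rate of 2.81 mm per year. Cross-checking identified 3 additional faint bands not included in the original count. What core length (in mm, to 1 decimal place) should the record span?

222.0 mm

Correcting the raw count gives 155 + 3 = 158 true density bands.
158 density bands at 2 per year is 158 / 2 = 79 years.
Length ≈ 2.81 × 79 = 222.0 mm.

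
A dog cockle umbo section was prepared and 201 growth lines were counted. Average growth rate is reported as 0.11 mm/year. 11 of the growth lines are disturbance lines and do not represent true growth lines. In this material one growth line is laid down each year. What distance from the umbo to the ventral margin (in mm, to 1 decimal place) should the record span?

20.9 mm

After corrections the count is 201 − 11 = 190 growth lines.
Predicted length = 0.11 mm/year × 190 years = 20.9 mm.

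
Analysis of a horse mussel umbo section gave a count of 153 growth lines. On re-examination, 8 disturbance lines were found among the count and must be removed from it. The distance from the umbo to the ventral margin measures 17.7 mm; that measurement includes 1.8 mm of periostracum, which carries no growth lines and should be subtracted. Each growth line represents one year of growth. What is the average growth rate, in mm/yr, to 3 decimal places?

0.110 mm/yr

Adjusted count: 153 − 8 = 145 growth lines.
Net length = 17.7 − 1.8 = 15.9 mm.
15.9 mm over 145 years gives 15.9 / 145 ≈ 0.110 mm/yr.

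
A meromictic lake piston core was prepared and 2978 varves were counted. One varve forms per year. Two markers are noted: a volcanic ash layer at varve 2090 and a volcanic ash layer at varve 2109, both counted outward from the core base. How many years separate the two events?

Separation: 2109 − 2090 = 19 varves.
One varve per year makes the interval 19 years.

19 years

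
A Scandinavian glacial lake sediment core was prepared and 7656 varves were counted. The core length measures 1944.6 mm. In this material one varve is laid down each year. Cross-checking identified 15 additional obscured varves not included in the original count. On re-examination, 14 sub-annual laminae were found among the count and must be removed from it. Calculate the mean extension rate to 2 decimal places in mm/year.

Adjusted count: 7656 − 14 + 15 = 7657 varves.
1944.6 mm over 7657 years gives 1944.6 / 7657 ≈ 0.25 mm/year.

0.25 mm/year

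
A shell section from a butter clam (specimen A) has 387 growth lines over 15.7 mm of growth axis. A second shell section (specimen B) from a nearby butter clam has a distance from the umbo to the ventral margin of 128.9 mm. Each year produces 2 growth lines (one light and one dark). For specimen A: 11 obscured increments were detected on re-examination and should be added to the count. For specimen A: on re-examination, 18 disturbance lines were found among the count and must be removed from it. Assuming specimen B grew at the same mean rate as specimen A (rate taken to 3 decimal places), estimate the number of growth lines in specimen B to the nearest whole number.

Specimen A: adjusted count: 387 − 18 + 11 = 380 growth lines.
Specimen A: dividing by 2 growth lines per year: 380 / 2 = 190 years.
A: Extension rate ≈ 15.7 / 190 = 0.083 mm/yr.
Specimen B: 128.9 mm / 0.083 mm per year = 1553.01 years; at 2 growth lines per year that is 1553.01 × 2 ≈ 3106 growth lines.

3106 growth lines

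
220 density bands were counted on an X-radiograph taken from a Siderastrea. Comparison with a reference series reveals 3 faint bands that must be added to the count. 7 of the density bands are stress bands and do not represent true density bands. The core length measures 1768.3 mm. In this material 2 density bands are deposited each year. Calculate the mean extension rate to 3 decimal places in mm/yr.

After corrections the count is 220 − 7 + 3 = 216 density bands.
With 2 density bands per year, 216 / 2 = 108 years.
1768.3 mm over 108 years gives 1768.3 / 108 ≈ 16.373 mm/yr.

16.373 mm/yr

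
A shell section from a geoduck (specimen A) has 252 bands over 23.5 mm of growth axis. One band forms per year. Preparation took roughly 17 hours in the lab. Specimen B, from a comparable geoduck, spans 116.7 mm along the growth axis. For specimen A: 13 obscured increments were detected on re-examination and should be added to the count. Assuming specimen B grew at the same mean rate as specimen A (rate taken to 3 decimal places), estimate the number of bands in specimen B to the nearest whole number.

Specimen A: after corrections the count is 252 + 13 = 265 bands.
A: 23.5 mm over 265 years gives 23.5 / 265 ≈ 0.089 mm/year.
Specimen B: 116.7 mm / 0.089 mm per year = 1311.24 years ≈ 1311 bands.

1311 bands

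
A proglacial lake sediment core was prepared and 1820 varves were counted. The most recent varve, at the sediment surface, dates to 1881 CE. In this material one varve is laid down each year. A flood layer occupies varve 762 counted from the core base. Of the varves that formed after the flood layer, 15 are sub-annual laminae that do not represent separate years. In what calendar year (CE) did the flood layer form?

838 CE

Between varve 762 and the sediment surface there are 1820 − 762 = 1058 varves.
1058 − 15 false = 1043 true varves after the flood layer.
Counting back 1043 years from 1881 CE places the flood layer in 1881 − 1043 = 838 CE.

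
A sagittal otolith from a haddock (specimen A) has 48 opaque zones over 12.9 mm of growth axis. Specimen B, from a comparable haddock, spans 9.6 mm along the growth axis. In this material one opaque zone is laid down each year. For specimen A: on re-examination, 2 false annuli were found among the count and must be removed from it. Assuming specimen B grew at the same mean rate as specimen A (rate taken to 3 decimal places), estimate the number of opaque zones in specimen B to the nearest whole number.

34 opaque zones

Specimen A: correcting the raw count gives 48 − 2 = 46 true opaque zones.
A: 12.9 mm over 46 years gives 12.9 / 46 ≈ 0.280 mm/yr.
B spans 9.6 / 0.280 = 34.29 years ≈ 34 opaque zones.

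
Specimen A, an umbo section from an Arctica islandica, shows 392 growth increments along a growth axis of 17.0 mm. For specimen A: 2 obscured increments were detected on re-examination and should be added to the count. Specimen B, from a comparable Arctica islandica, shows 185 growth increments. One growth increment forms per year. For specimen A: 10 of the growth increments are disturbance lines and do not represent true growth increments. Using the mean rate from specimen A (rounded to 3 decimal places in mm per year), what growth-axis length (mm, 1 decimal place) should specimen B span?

Specimen A: adjusted count: 392 − 10 + 2 = 384 growth increments.
A: Extension rate ≈ 17.0 / 384 = 0.044 mm per year.
Length of B = 0.044 × 185 = 8.1 mm.

8.1 mm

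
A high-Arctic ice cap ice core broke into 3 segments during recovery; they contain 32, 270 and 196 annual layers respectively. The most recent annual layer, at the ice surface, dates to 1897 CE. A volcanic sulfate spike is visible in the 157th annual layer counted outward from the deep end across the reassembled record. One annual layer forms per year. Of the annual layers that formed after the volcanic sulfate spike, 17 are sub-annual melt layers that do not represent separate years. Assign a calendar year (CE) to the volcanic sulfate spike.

Total annual layers = 32 + 270 + 196 = 498.
Between annual layer 157 and the ice surface there are 498 − 157 = 341 annual layers.
Excluding 17 false annual layers: 341 − 17 = 324.
Counting back 324 years from 1897 CE places the volcanic sulfate spike in 1897 − 324 = 1573 CE.

1573 CE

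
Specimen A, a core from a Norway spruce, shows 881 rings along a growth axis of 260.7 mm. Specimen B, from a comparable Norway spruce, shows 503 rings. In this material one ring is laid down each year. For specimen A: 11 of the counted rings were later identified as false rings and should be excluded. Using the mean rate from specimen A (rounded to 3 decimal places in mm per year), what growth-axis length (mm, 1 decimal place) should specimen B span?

Specimen A: after corrections the count is 881 − 11 = 870 rings.
A: Mean rate = 260.7 mm / 870 years ≈ 0.300 mm per year.
Length of B = 0.300 × 503 = 150.9 mm.

150.9 mm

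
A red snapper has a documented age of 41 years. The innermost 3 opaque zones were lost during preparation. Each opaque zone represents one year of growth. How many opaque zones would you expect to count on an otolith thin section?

38 opaque zones

Expected opaque zones over 41 years: 41.
Less the 3 uncaptured opaque zones: 41 − 3 = 38.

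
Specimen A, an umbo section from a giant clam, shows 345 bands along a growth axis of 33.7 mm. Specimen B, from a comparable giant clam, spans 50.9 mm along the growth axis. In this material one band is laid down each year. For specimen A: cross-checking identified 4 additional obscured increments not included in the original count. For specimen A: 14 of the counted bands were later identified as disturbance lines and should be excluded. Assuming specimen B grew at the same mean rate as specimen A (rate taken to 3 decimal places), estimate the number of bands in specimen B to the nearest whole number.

Specimen A: adjusted count: 345 − 14 + 4 = 335 bands.
A: Extension rate ≈ 33.7 / 335 = 0.101 mm/year.
Specimen B: 50.9 mm / 0.101 mm per year = 503.96 years ≈ 504 bands.

504 bands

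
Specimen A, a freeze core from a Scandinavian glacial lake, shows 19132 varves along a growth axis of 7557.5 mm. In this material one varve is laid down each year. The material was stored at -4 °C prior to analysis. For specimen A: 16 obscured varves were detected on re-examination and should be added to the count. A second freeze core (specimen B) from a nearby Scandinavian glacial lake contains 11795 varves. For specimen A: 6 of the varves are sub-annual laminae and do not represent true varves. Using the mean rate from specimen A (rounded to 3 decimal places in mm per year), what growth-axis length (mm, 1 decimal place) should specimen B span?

4659.0 mm

Specimen A: adjusted count: 19132 − 6 + 16 = 19142 varves.
A: Extension rate ≈ 7557.5 / 19142 = 0.395 mm/yr.
B's length ≈ 0.395 × 11795 = 4659.0 mm.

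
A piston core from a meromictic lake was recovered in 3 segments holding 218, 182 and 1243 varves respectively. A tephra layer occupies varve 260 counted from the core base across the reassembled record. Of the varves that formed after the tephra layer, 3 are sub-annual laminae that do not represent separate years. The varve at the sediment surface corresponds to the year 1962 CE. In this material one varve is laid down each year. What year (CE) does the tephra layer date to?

582 CE

Total varves = 218 + 182 + 1243 = 1643.
The tephra layer sits at varve 260 from the core base, so 1643 − 260 = 1383 varves formed after it.
Excluding 3 false varves: 1383 − 3 = 1380.
Counting back 1380 years from 1962 CE places the tephra layer in 1962 − 1380 = 582 CE.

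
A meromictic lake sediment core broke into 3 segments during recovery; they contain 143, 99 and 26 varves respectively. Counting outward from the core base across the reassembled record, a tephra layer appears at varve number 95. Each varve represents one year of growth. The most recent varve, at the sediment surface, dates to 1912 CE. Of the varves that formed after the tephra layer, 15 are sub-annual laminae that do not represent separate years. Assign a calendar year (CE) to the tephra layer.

Total varves = 143 + 99 + 26 = 268.
Between varve 95 and the sediment surface there are 268 − 95 = 173 varves.
Removing the 15 false varves leaves 173 − 15 = 158 true varves beyond the tephra layer.
1912 − 158 = 1754 CE.

1754 CE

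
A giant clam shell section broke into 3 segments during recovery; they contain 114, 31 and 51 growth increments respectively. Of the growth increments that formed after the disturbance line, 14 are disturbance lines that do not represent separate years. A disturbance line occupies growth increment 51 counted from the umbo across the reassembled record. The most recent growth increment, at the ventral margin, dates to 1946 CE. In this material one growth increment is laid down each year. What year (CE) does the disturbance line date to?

Total growth increments = 114 + 31 + 51 = 196.
The disturbance line sits at growth increment 51 from the umbo, so 196 − 51 = 145 growth increments formed after it.
Excluding 14 false growth increments: 145 − 14 = 131.
Counting back 131 years from 1946 CE places the disturbance line in 1946 − 131 = 1815 CE.

1815 CE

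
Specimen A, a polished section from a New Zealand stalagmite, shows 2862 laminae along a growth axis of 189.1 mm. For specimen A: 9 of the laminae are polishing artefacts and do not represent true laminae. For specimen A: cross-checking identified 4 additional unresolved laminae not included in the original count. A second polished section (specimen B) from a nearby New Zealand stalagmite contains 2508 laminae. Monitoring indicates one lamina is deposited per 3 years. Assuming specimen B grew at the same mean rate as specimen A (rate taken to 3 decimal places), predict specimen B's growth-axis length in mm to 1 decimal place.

Specimen A: true lamina count = 2862 − 9 + 4 = 2857.
Specimen A: multiplying by 3 years per lamina: 2857 × 3 = 8571 years.
A: 189.1 mm over 8571 years gives 189.1 / 8571 ≈ 0.022 mm per year.
Specimen B: 2508 laminae at 3 years each span 2508 × 3 = 7524 years. B's length ≈ 0.022 × 7524 = 165.5 mm.

165.5 mm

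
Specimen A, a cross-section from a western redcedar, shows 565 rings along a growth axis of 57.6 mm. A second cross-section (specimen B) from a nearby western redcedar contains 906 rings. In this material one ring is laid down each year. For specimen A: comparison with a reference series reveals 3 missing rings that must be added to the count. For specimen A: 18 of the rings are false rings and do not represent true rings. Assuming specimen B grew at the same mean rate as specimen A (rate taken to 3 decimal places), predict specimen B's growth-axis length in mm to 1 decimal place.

95.1 mm

Specimen A: after corrections the count is 565 − 18 + 3 = 550 rings.
A: Mean rate = 57.6 mm / 550 years ≈ 0.105 mm per year.
Length of B = 0.105 × 906 = 95.1 mm.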